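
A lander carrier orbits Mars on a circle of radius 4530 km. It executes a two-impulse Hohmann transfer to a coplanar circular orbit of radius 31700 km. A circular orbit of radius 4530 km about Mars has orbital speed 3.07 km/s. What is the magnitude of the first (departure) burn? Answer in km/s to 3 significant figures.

From the circular-orbit relation v² = μ/r at r = 4530 km: μ = v²r = (3.07)² × 4530 = 42694.8 km³/s².
The Hohmann ellipse has a_t = (r₁ + r₂)/2 = 18115 km.
On the circular orbit at r = 4530 km, v_c = √(μ/r) = 3.0700 km/s.
Transfer-orbit speed at the same r (vis-viva, a = a_t): v_t = √[μ(2/r − 1/a_t)] = 4.0611 km/s.
Δv₁ = |v_t − v_c| = |4.0611 − 3.0700| = 0.9911 km/s.

Δv₁ = 0.991 km/s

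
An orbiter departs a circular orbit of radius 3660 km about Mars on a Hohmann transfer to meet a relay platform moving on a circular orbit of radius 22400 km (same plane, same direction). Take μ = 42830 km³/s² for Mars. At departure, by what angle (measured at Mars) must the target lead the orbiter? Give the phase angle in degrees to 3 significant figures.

φ = 100°

The Hohmann ellipse has a_t = (r₁ + r₂)/2 = 13030 km.
Transfer time t = π√(a_t³/μ) = 22578 s.
The target's mean motion on its circular orbit is ω₂ = √(μ/r₂³) = 6.1731×10^-5 rad/s.
Angle swept by the target during transfer: ω₂·t = 1.3938 rad = 79.86°.
Arrival is 180° from departure on the ellipse, so φ = 180° − 79.86° = 100°.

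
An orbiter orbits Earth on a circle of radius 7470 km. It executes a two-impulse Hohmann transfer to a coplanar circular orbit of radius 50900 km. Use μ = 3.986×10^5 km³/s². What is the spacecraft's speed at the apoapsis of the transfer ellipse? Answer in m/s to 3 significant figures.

Transfer-ellipse semi-major axis a_t = (r₁ + r₂)/2 = (7470 + 50900)/2 = 29185 km.
The apoapsis of the transfer ellipse is at r = 50900 km.
Applying v² = μ(2/r − 1/a_t): v = 1.416 km/s.

v = 1420 m/s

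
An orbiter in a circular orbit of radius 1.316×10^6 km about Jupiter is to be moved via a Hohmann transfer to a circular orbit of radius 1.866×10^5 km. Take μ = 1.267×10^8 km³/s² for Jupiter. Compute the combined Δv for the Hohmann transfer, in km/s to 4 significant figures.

The Hohmann ellipse has a_t = (r₁ + r₂)/2 = 7.513×10^5 km.
Circular speed at r₁: v₁ = √(μ/r₁) = √(1.267×10^8/1.316×10^6) = 9.812 km/s.
Transfer-orbit speed at r₁ (vis-viva): v_a = √[μ(2/r₁ − 1/a_t)] = 4.890 km/s.
First burn Δv₁ = |v_a − v₁| = 4.922 km/s.
Circular speed at r₂: v₂ = √(μ/r₂) = 26.0575 km/s.
Transfer-orbit speed at r₂: v_p = √[μ(2/r₂ − 1/a_t)] = 34.4869 km/s.
Second burn Δv₂ = |v₂ − v_p| = 8.429 km/s.
Δv = Δv₁ + Δv₂ = 4.922 + 8.429 = 13.35 km/s.

Δv = 13.35 km/s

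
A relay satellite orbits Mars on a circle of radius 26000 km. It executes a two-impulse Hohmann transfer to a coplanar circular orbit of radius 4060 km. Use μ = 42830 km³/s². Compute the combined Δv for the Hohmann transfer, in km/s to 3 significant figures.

Δv = 1.64 km/s

The Hohmann ellipse has a_t = (r₁ + r₂)/2 = 15030 km.
Circular speed at r₁: v₁ = √(μ/r₁) = √(42830/26000) = 1.2835 km/s.
Transfer-orbit speed at r₁ (vis-viva equation): v_a = √[μ(2/r₁ − 1/a_t)] = 0.66707 km/s.
First burn Δv₁ = |v_a − v₁| = 0.6164 km/s.
At r₂, v₂ = √(μ/r₂) = 3.248 km/s.
Transfer-orbit speed at r₂: v_p = √[μ(2/r₂ − 1/a_t)] = 4.272 km/s.
Second burn Δv₂ = |v₂ − v_p| = 1.024 km/s.
Total Δv = Δv₁ + Δv₂ = 1.640 km/s.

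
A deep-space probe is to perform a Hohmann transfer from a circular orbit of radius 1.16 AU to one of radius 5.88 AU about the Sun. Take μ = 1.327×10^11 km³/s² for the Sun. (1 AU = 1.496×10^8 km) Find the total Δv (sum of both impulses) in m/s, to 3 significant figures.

In km: r₁ = 1.16 × 1.496×10^8 = 1.73536×10^8 km; r₂ = 5.88 × 1.496×10^8 = 8.79648×10^8 km.
Semi-major axis of the transfer orbit: a_t = (1.73536×10^8 + 8.79648×10^8)/2 = 5.26592×10^8 km.
At r₁ the circular-orbit speed is v₁ = √(μ/r₁) = 27.653 km/s.
On the transfer ellipse at r₁, vis-viva equation gives v_p = √[μ(2/r₁ − 1/a_t)] = 35.740 km/s.
First burn Δv₁ = |v_p − v₁| = 8.087 km/s.
At r₂, v₂ = √(μ/r₂) = 12.28234 km/s.
Transfer-orbit speed at r₂: v_a = √[μ(2/r₂ − 1/a_t)] = 7.050804 km/s.
Second burn Δv₂ = |v₂ − v_a| = 5.232 km/s.
Total Δv = Δv₁ + Δv₂ = 13.32 km/s.

Δv = 13300 m/s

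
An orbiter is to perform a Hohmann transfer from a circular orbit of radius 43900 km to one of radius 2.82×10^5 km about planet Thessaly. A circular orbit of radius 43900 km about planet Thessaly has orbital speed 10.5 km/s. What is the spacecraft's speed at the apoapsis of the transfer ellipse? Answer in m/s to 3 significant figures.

v = 2150 m/s

From the circular-orbit relation v² = μ/r at r = 43900 km: μ = v²r = (10.5)² × 43900 = 4.83998×10^6 km³/s².
Semi-major axis of the transfer orbit: a_t = (43900 + 2.820×10^5)/2 = 1.6295×10^5 km.
At apoapsis, r = 2.820×10^5 km.
Vis-viva: v = √[μ(2/r − 1/a_t)] = √[4.83998×10^6 × (2/2.820×10^5 − 1/1.6295×10^5)] = 2.150 km/s.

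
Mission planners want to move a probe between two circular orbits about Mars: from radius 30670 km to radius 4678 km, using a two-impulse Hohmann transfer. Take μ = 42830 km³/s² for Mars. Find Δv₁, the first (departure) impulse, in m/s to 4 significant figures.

Δv₁ = 573.8 m/s

Transfer-ellipse semi-major axis a_t = (r₁ + r₂)/2 = (30670 + 4678)/2 = 17674 km.
On the circular orbit at r = 30670 km, v_c = √(μ/r) = 1.18173 km/s.
Transfer-orbit speed at the same r (vis-viva, a = a_t): v_t = √[μ(2/r − 1/a_t)] = 0.607967 km/s.
Δv₁ = |v_t − v_c| = |0.607967 − 1.18173| = 0.5738 km/s.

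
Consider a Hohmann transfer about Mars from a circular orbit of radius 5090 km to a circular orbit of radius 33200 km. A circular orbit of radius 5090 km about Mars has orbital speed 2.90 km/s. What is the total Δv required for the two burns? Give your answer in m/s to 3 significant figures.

Δv = 1470 m/s

From the circular-orbit relation v² = μ/r at r = 5090 km: μ = v²r = (2.90)² × 5090 = 42806.9 km³/s².
Transfer-ellipse semi-major axis a_t = (r₁ + r₂)/2 = (5090 + 33200)/2 = 19145 km.
Circular speed at r₁: v₁ = √(μ/r₁) = √(42806.9/5090) = 2.9000 km/s.
On the transfer ellipse at r₁, vis-viva gives v_p = √[μ(2/r₁ − 1/a_t)] = 3.8189 km/s.
First burn Δv₁ = |v_p − v₁| = 0.9189 km/s.
At r₂, v₂ = √(μ/r₂) = 1.1355 km/s.
Transfer-orbit speed at r₂: v_a = √[μ(2/r₂ − 1/a_t)] = 0.58549 km/s.
Second burn Δv₂ = |v₂ − v_a| = 0.5500 km/s.
Δv = Δv₁ + Δv₂ = 0.9189 + 0.5500 = 1.469 km/s.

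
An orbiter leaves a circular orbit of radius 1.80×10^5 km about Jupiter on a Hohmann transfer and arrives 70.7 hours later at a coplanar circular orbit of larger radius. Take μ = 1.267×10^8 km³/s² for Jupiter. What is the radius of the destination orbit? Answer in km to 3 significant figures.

Transfer time t = 70.7 hours = 2.5452×10^5 s, and t = π√(a_t³/μ).
So a_t = (μ t²/π²)^(1/3) = (1.267×10^8 × (2.5452×10^5)² / π²)^(1/3) = 9.4039×10^5 km.
Since a_t = (r₁ + r₂)/2, r₂ = 2a_t − r₁ = 2×9.4039×10^5 − 1.800×10^5 = 1.70078×10^6 km.

r₂ = 1.70×10^6 km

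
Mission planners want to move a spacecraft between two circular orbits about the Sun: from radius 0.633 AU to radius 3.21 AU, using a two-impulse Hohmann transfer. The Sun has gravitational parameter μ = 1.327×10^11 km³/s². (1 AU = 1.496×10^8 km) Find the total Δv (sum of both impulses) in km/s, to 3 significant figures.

In km: r₁ = 0.633 × 1.496×10^8 = 9.46968×10^7 km; r₂ = 3.21 × 1.496×10^8 = 4.80216×10^8 km.
Transfer-ellipse semi-major axis a_t = (r₁ + r₂)/2 = (9.46968×10^7 + 4.80216×10^8)/2 = 2.874564×10^8 km.
Circular speed at r₁: v₁ = √(μ/r₁) = √(1.327×10^11/9.46968×10^7) = 37.43 km/s.
On the transfer ellipse at r₁, vis-viva equation gives v_p = √[μ(2/r₁ − 1/a_t)] = 48.38 km/s.
First burn Δv₁ = |v_p − v₁| = 10.95 km/s.
At r₂, v₂ = √(μ/r₂) = 16.623 km/s.
Transfer-orbit speed at r₂: v_a = √[μ(2/r₂ − 1/a_t)] = 9.5411 km/s.
Second burn Δv₂ = |v₂ − v_a| = 7.082 km/s.
Total Δv = Δv₁ + Δv₂ = 18.03 km/s.

Δv = 18.0 km/s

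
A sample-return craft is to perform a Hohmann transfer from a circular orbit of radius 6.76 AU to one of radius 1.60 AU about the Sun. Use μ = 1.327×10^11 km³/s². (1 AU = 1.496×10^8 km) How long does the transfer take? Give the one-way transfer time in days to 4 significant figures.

In km: r₁ = 6.76 × 1.496×10^8 = 1.011296×10^9 km; r₂ = 1.60 × 1.496×10^8 = 2.3936×10^8 km.
The Hohmann ellipse has a_t = (r₁ + r₂)/2 = 6.25328×10^8 km.
By Kepler's third law the transfer-orbit period is T = 2π√(a_t³/μ), so t = T/2 = 1.349×10^8 s.
Converting: 1.349×10^8 s ÷ 86400 s/day = 1561 days.

t = 1561 days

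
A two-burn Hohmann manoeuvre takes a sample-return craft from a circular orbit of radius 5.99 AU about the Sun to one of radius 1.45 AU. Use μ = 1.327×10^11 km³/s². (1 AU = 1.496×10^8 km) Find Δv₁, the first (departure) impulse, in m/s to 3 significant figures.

Δv₁ = 4570 m/s

In km: r₁ = 5.99 × 1.496×10^8 = 8.96104×10^8 km; r₂ = 1.45 × 1.496×10^8 = 2.1692×10^8 km.
Semi-major axis of the transfer orbit: a_t = (8.96104×10^8 + 2.1692×10^8)/2 = 5.56512×10^8 km.
On the circular orbit at r = 8.96104×10^8 km, v_c = √(μ/r) = 12.1690 km/s.
Transfer-orbit speed at the same r (vis-viva, a = a_t): v_t = √[μ(2/r − 1/a_t)] = 7.59747 km/s.
Δv₁ = |v_t − v_c| = |7.59747 − 12.1690| = 4.572 km/s.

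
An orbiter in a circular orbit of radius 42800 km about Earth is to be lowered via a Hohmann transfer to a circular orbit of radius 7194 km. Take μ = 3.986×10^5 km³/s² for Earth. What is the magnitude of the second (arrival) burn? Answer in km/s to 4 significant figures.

Transfer-ellipse semi-major axis a_t = (r₁ + r₂)/2 = (42800 + 7194)/2 = 24997 km.
Circular speed at r = 7194 km: v_c = √(μ/r) = 7.444 km/s.
Vis-viva on the transfer ellipse at r = 7194 km gives v_t = √[μ(2/r − 1/a_t)] = 9.740 km/s.
Δv₂ = |v_t − v_c| = |9.740 − 7.444| = 2.296 km/s.

Δv₂ = 2.296 km/s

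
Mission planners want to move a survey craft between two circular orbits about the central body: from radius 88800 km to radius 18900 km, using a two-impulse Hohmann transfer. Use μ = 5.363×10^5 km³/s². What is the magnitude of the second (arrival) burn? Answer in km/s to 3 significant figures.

Δv₂ = 1.51 km/s

Transfer-ellipse semi-major axis a_t = (r₁ + r₂)/2 = (88800 + 18900)/2 = 53850 km.
Circular speed at r = 18900 km: v_c = √(μ/r) = 5.3269 km/s.
Vis-viva on the transfer ellipse at r = 18900 km gives v_t = √[μ(2/r − 1/a_t)] = 6.8405 km/s.
Δv₂ = |v_t − v_c| = |6.8405 − 5.3269| = 1.514 km/s.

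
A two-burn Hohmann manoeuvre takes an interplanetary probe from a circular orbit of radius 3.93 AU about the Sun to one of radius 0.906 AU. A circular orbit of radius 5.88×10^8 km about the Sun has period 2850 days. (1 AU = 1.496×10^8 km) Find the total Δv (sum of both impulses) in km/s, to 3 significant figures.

Δv = 14.4 km/s

From Kepler's third law T² = 4π²r³/μ at r = 5.88×10^8 km, T = 2850 days = 2850 × 86400 s = 2.4624×10^8 s: μ = 4π²r³/T² = 1.32365×10^11 km³/s².
In km: r₁ = 3.93 × 1.496×10^8 = 5.87928×10^8 km; r₂ = 0.906 × 1.496×10^8 = 1.355376×10^8 km.
Semi-major axis of the transfer orbit: a_t = (5.87928×10^8 + 1.355376×10^8)/2 = 3.617328×10^8 km.
Circular speed at r₁: v₁ = √(μ/r₁) = √(1.32365×10^11/5.87928×10^8) = 15.005 km/s.
Transfer-orbit speed at r₁ (vis-viva equation): v_a = √[μ(2/r₁ − 1/a_t)] = 9.1846 km/s.
First burn Δv₁ = |v_a − v₁| = 5.820 km/s.
At r₂, v₂ = √(μ/r₂) = 31.25 km/s.
Transfer-orbit speed at r₂: v_p = √[μ(2/r₂ − 1/a_t)] = 39.84 km/s.
Second burn Δv₂ = |v₂ − v_p| = 8.590 km/s.
Total Δv = Δv₁ + Δv₂ = 14.41 km/s.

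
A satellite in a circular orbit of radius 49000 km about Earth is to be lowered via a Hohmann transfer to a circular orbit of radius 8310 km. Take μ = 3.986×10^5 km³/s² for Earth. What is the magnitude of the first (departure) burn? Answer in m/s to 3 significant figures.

Semi-major axis of the transfer orbit: a_t = (49000 + 8310)/2 = 28655 km.
Circular speed at r = 49000 km: v_c = √(μ/r) = 2.852 km/s.
Vis-viva on the transfer ellipse at r = 49000 km gives v_t = √[μ(2/r − 1/a_t)] = 1.536 km/s.
Δv₁ = |v_t − v_c| = |1.536 − 2.852| = 1.316 km/s.

Δv₁ = 1320 m/s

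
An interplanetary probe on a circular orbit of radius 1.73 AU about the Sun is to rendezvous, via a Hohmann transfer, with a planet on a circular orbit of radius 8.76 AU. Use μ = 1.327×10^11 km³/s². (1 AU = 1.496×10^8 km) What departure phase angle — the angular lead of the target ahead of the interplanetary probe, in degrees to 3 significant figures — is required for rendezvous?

In km: r₁ = 1.73 × 1.496×10^8 = 2.58808×10^8 km; r₂ = 8.76 × 1.496×10^8 = 1.310496×10^9 km.
Transfer-ellipse semi-major axis a_t = (r₁ + r₂)/2 = (2.58808×10^8 + 1.310496×10^9)/2 = 7.84652×10^8 km.
Transfer time t = π√(a_t³/μ) = 1.8955×10^8 s.
The target's mean motion on its circular orbit is ω₂ = √(μ/r₂³) = 7.6786×10^-9 rad/s.
Angle swept by the target during transfer: ω₂·t = 1.4555 rad = 83.39°.
The interplanetary probe traverses 180° on the transfer ellipse, so the target must lead by 180° − 83.39° = 96.6°.

φ = 96.6°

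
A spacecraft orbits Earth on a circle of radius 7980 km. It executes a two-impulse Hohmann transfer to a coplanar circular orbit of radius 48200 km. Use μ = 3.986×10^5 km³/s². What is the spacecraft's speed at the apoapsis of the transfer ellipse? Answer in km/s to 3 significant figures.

Semi-major axis of the transfer orbit: a_t = (7980 + 48200)/2 = 28090 km.
The apoapsis of the transfer ellipse is at r = 48200 km.
From the vis-viva equation, v = √[μ(2/r − 1/a_t)] = 1.533 km/s.

v = 1.53 km/s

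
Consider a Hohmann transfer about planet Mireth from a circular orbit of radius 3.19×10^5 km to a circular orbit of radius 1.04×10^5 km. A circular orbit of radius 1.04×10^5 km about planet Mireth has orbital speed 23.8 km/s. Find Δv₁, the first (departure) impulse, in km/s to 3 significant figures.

From the circular-orbit relation v² = μ/r at r = 1.04×10^5 km: μ = v²r = (23.8)² × 1.04×10^5 = 5.89098×10^7 km³/s².
Semi-major axis of the transfer orbit: a_t = (3.190×10^5 + 1.040×10^5)/2 = 2.115×10^5 km.
Circular speed at r = 3.190×10^5 km: v_c = √(μ/r) = 13.589 km/s.
Transfer-orbit speed at the same r (vis-viva, a = a_t): v_t = √[μ(2/r − 1/a_t)] = 9.5293 km/s.
Δv₁ = |v_t − v_c| = |9.5293 − 13.589| = 4.060 km/s.

Δv₁ = 4.06 km/s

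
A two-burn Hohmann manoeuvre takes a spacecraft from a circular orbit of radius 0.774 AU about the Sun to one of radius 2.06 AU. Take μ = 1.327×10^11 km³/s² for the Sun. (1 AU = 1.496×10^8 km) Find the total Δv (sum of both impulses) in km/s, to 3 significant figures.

In km: r₁ = 0.774 × 1.496×10^8 = 1.157904×10^8 km; r₂ = 2.06 × 1.496×10^8 = 3.08176×10^8 km.
Semi-major axis of the transfer orbit: a_t = (1.157904×10^8 + 3.08176×10^8)/2 = 2.119832×10^8 km.
Circular speed at r₁: v₁ = √(μ/r₁) = √(1.327×10^11/1.157904×10^8) = 33.8532 km/s.
Transfer-orbit speed at r₁ (vis-viva equation): v_p = √[μ(2/r₁ − 1/a_t)] = 40.8176 km/s.
First burn Δv₁ = |v_p − v₁| = 6.964 km/s.
At r₂, v₂ = √(μ/r₂) = 20.751 km/s.
Transfer-orbit speed at r₂: v_a = √[μ(2/r₂ − 1/a_t)] = 15.336 km/s.
Second burn Δv₂ = |v₂ − v_a| = 5.415 km/s.
Δv = Δv₁ + Δv₂ = 6.964 + 5.415 = 12.38 km/s.

Δv = 12.4 km/s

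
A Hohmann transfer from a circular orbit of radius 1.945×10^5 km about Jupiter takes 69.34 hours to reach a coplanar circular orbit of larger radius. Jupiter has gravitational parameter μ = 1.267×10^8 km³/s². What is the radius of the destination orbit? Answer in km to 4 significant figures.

Transfer time t = 69.34 hours = 2.49624×10^5 s, and t = π√(a_t³/μ).
So a_t = (μ t²/π²)^(1/3) = (1.267×10^8 × (2.49624×10^5)² / π²)^(1/3) = 9.2829×10^5 km.
Since a_t = (r₁ + r₂)/2, r₂ = 2a_t − r₁ = 2×9.2829×10^5 − 1.945×10^5 = 1.66208×10^6 km.

r₂ = 1.662×10^6 km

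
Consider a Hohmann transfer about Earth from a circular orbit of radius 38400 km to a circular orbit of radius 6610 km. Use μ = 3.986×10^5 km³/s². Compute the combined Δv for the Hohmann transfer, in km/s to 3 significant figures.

Semi-major axis of the transfer orbit: a_t = (38400 + 6610)/2 = 22505 km.
At r₁ the circular-orbit speed is v₁ = √(μ/r₁) = 3.222 km/s.
Transfer-orbit speed at r₁ (vis-viva equation): v_a = √[μ(2/r₁ − 1/a_t)] = 1.746 km/s.
First burn Δv₁ = |v_a − v₁| = 1.476 km/s.
Circular speed at r₂: v₂ = √(μ/r₂) = 7.76547 km/s.
Transfer-orbit speed at r₂: v_p = √[μ(2/r₂ − 1/a_t)] = 10.1436 km/s.
Second burn Δv₂ = |v₂ − v_p| = 2.378 km/s.
Δv = Δv₁ + Δv₂ = 1.476 + 2.378 = 3.854 km/s.

Δv = 3.85 km/s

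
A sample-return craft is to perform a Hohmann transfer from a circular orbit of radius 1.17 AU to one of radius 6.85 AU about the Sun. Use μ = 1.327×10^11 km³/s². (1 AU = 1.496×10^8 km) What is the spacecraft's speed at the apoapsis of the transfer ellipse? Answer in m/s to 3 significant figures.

v = 6150 m/s

In km: r₁ = 1.17 × 1.496×10^8 = 1.75032×10^8 km; r₂ = 6.85 × 1.496×10^8 = 1.02476×10^9 km.
The Hohmann ellipse has a_t = (r₁ + r₂)/2 = 5.99896×10^8 km.
At apoapsis, r = 1.02476×10^9 km.
From the vis-viva equation, v = √[μ(2/r − 1/a_t)] = 6.147 km/s.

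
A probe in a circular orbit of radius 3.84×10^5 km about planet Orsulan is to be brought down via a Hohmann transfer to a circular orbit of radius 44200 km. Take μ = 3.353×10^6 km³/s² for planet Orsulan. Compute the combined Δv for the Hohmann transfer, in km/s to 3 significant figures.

The Hohmann ellipse has a_t = (r₁ + r₂)/2 = 2.141×10^5 km.
At r₁ the circular-orbit speed is v₁ = √(μ/r₁) = 2.955 km/s.
On the transfer ellipse at r₁, vis-viva equation gives v_a = √[μ(2/r₁ − 1/a_t)] = 1.343 km/s.
First burn Δv₁ = |v_a − v₁| = 1.612 km/s.
Circular speed at r₂: v₂ = √(μ/r₂) = 8.70975 km/s.
Transfer-orbit speed at r₂: v_p = √[μ(2/r₂ − 1/a_t)] = 11.6644 km/s.
Second burn Δv₂ = |v₂ − v_p| = 2.955 km/s.
Δv = Δv₁ + Δv₂ = 1.612 + 2.955 = 4.567 km/s.

Δv = 4.57 km/s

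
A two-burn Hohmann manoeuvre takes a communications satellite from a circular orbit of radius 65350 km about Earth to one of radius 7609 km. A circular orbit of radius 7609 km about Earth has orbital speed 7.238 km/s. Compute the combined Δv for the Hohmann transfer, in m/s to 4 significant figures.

Δv = 3791 m/s

From the circular-orbit relation v² = μ/r at r = 7609 km: μ = v²r = (7.238)² × 7609 = 3.98625×10^5 km³/s².
The Hohmann ellipse has a_t = (r₁ + r₂)/2 = 36479.5 km.
Circular speed at r₁: v₁ = √(μ/r₁) = √(3.98625×10^5/65350) = 2.4698 km/s.
On the transfer ellipse at r₁, vis-viva equation gives v_a = √[μ(2/r₁ − 1/a_t)] = 1.1280 km/s.
First burn Δv₁ = |v_a − v₁| = 1.3418 km/s.
Circular speed at r₂: v₂ = √(μ/r₂) = 7.2380 km/s.
Transfer-orbit speed at r₂: v_p = √[μ(2/r₂ − 1/a_t)] = 9.6876 km/s.
Second burn Δv₂ = |v₂ − v_p| = 2.4496 km/s.
Total Δv = Δv₁ + Δv₂ = 3.791 km/s.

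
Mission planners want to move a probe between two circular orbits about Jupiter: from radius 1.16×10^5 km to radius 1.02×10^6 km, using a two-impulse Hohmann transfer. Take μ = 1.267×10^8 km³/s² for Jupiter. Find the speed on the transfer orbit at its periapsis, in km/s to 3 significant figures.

Semi-major axis of the transfer orbit: a_t = (1.160×10^5 + 1.020×10^6)/2 = 5.680×10^5 km.
The periapsis of the transfer ellipse is at r = 1.160×10^5 km.
Applying v² = μ(2/r − 1/a_t): v = 44.29 km/s.

v = 44.3 km/s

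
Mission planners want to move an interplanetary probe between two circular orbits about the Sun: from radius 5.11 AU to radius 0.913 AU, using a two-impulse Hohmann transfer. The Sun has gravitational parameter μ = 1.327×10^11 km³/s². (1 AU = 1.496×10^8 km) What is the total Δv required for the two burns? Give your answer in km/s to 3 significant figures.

In km: r₁ = 5.11 × 1.496×10^8 = 7.64456×10^8 km; r₂ = 0.913 × 1.496×10^8 = 1.365848×10^8 km.
Semi-major axis of the transfer orbit: a_t = (7.64456×10^8 + 1.365848×10^8)/2 = 4.505204×10^8 km.
At r₁ the circular-orbit speed is v₁ = √(μ/r₁) = 13.175 km/s.
On the transfer ellipse at r₁, vis-viva equation gives v_a = √[μ(2/r₁ − 1/a_t)] = 7.2544 km/s.
First burn Δv₁ = |v_a − v₁| = 5.921 km/s.
Circular speed at r₂: v₂ = √(μ/r₂) = 31.170 km/s.
Transfer-orbit speed at r₂: v_p = √[μ(2/r₂ − 1/a_t)] = 40.603 km/s.
Second burn Δv₂ = |v₂ − v_p| = 9.433 km/s.
Δv = Δv₁ + Δv₂ = 5.921 + 9.433 = 15.35 km/s.

Δv = 15.4 km/s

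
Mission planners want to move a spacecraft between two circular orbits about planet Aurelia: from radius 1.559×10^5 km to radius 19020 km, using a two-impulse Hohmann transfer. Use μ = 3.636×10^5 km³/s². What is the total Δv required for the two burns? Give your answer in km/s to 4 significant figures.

Transfer-ellipse semi-major axis a_t = (r₁ + r₂)/2 = (1.559×10^5 + 19020)/2 = 87460 km.
At r₁ the circular-orbit speed is v₁ = √(μ/r₁) = 1.5272 km/s.
On the transfer ellipse at r₁, v² = μ(2/r − 1/a) gives v_a = √[μ(2/r₁ − 1/a_t)] = 0.71218 km/s.
First burn Δv₁ = |v_a − v₁| = 0.8150 km/s.
Circular speed at r₂: v₂ = √(μ/r₂) = 4.372 km/s.
Transfer-orbit speed at r₂: v_p = √[μ(2/r₂ − 1/a_t)] = 5.837 km/s.
Second burn Δv₂ = |v₂ − v_p| = 1.465 km/s.
Δv = Δv₁ + Δv₂ = 0.8150 + 1.465 = 2.280 km/s.

Δv = 2.280 km/s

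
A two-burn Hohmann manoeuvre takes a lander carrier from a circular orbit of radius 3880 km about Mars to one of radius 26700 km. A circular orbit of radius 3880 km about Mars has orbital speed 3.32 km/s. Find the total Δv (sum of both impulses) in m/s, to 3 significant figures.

From the circular-orbit relation v² = μ/r at r = 3880 km: μ = v²r = (3.32)² × 3880 = 42766.9 km³/s².
Transfer-ellipse semi-major axis a_t = (r₁ + r₂)/2 = (3880 + 26700)/2 = 15290 km.
At r₁ the circular-orbit speed is v₁ = √(μ/r₁) = 3.320 km/s.
On the transfer ellipse at r₁, v² = μ(2/r − 1/a) gives v_p = √[μ(2/r₁ − 1/a_t)] = 4.387 km/s.
First burn Δv₁ = |v_p − v₁| = 1.067 km/s.
Circular speed at r₂: v₂ = √(μ/r₂) = 1.2656 km/s.
Transfer-orbit speed at r₂: v_a = √[μ(2/r₂ − 1/a_t)] = 0.63754 km/s.
Second burn Δv₂ = |v₂ − v_a| = 0.6281 km/s.
Δv = Δv₁ + Δv₂ = 1.067 + 0.6281 = 1.695 km/s.

Δv = 1700 m/s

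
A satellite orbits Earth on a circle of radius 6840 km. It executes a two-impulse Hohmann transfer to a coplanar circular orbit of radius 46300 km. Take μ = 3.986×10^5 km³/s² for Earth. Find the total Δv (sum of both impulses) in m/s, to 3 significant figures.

The Hohmann ellipse has a_t = (r₁ + r₂)/2 = 26570 km.
At r₁ the circular-orbit speed is v₁ = √(μ/r₁) = 7.63380 km/s.
On the transfer ellipse at r₁, v² = μ(2/r − 1/a) gives v_p = √[μ(2/r₁ − 1/a_t)] = 10.0771 km/s.
First burn Δv₁ = |v_p − v₁| = 2.4433 km/s.
Circular speed at r₂: v₂ = √(μ/r₂) = 2.9341 km/s.
Transfer-orbit speed at r₂: v_a = √[μ(2/r₂ − 1/a_t)] = 1.4887 km/s.
Second burn Δv₂ = |v₂ − v_a| = 1.4454 km/s.
Δv = Δv₁ + Δv₂ = 2.4433 + 1.4454 = 3.889 km/s.

Δv = 3890 m/s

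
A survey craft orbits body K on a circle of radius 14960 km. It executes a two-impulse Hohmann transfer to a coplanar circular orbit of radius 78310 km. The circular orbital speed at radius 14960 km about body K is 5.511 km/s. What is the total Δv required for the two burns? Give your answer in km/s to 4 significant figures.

From the circular-orbit relation v² = μ/r at r = 14960 km: μ = v²r = (5.511)² × 14960 = 4.54352×10^5 km³/s².
Transfer-ellipse semi-major axis a_t = (r₁ + r₂)/2 = (14960 + 78310)/2 = 46635 km.
At r₁ the circular-orbit speed is v₁ = √(μ/r₁) = 5.5110 km/s.
On the transfer ellipse at r₁, vis-viva gives v_p = √[μ(2/r₁ − 1/a_t)] = 7.1414 km/s.
First burn Δv₁ = |v_p − v₁| = 1.6304 km/s.
At r₂, v₂ = √(μ/r₂) = 2.40873 km/s.
Transfer-orbit speed at r₂: v_a = √[μ(2/r₂ − 1/a_t)] = 1.36426 km/s.
Second burn Δv₂ = |v₂ − v_a| = 1.0445 km/s.
Total Δv = Δv₁ + Δv₂ = 2.675 km/s.

Δv = 2.675 km/s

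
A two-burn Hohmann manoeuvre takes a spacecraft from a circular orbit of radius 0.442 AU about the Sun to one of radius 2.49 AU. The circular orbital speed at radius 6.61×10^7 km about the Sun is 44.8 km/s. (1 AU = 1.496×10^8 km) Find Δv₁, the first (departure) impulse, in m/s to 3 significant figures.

From the circular-orbit relation v² = μ/r at r = 6.61×10^7 km: μ = v²r = (44.8)² × 6.61×10^7 = 1.32665×10^11 km³/s².
In km: r₁ = 0.442 × 1.496×10^8 = 6.61232×10^7 km; r₂ = 2.49 × 1.496×10^8 = 3.72504×10^8 km.
Transfer-ellipse semi-major axis a_t = (r₁ + r₂)/2 = (6.61232×10^7 + 3.72504×10^8)/2 = 2.193136×10^8 km.
On the circular orbit at r = 6.61232×10^7 km, v_c = √(μ/r) = 44.792 km/s.
Transfer-orbit speed at the same r (vis-viva, a = a_t): v_t = √[μ(2/r − 1/a_t)] = 58.376 km/s.
Δv₁ = |v_t − v_c| = |58.376 − 44.792| = 13.58 km/s.

Δv₁ = 13600 m/s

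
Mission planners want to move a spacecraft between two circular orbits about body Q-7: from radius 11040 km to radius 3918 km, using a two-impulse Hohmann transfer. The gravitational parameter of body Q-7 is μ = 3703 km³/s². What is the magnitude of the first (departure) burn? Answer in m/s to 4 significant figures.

Transfer-ellipse semi-major axis a_t = (r₁ + r₂)/2 = (11040 + 3918)/2 = 7479 km.
On the circular orbit at r = 11040 km, v_c = √(μ/r) = 0.5792 km/s.
Vis-viva on the transfer ellipse at r = 11040 km gives v_t = √[μ(2/r − 1/a_t)] = 0.4192 km/s.
Δv₁ = |v_t − v_c| = |0.4192 − 0.5792| = 0.1600 km/s.

Δv₁ = 160.0 m/s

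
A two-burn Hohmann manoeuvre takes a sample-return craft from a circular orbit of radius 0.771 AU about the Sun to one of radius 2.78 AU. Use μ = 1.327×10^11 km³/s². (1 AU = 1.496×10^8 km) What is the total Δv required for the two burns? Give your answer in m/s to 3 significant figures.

Δv = 14600 m/s

In km: r₁ = 0.771 × 1.496×10^8 = 1.153416×10^8 km; r₂ = 2.78 × 1.496×10^8 = 4.15888×10^8 km.
Semi-major axis of the transfer orbit: a_t = (1.153416×10^8 + 4.15888×10^8)/2 = 2.656148×10^8 km.
Circular speed at r₁: v₁ = √(μ/r₁) = √(1.327×10^11/1.153416×10^8) = 33.919 km/s.
Transfer-orbit speed at r₁ (v² = μ(2/r − 1/a)): v_p = √[μ(2/r₁ − 1/a_t)] = 42.443 km/s.
First burn Δv₁ = |v_p − v₁| = 8.524 km/s.
Circular speed at r₂: v₂ = √(μ/r₂) = 17.863 km/s.
Transfer-orbit speed at r₂: v_a = √[μ(2/r₂ − 1/a_t)] = 11.771 km/s.
Second burn Δv₂ = |v₂ − v_a| = 6.092 km/s.
Total Δv = Δv₁ + Δv₂ = 14.62 km/s.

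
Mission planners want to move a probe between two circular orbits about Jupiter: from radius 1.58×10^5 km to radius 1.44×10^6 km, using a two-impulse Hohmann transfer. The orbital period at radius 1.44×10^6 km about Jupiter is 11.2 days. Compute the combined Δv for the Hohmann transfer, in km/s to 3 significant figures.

From Kepler's third law T² = 4π²r³/μ at r = 1.44×10^6 km, T = 11.2 days = 11.2 × 86400 s = 9.6768×10^5 s: μ = 4π²r³/T² = 1.25888×10^8 km³/s².
The Hohmann ellipse has a_t = (r₁ + r₂)/2 = 7.990×10^5 km.
At r₁ the circular-orbit speed is v₁ = √(μ/r₁) = 28.227 km/s.
Transfer-orbit speed at r₁ (vis-viva equation): v_p = √[μ(2/r₁ − 1/a_t)] = 37.894 km/s.
First burn Δv₁ = |v_p − v₁| = 9.667 km/s.
At r₂, v₂ = √(μ/r₂) = 9.350 km/s.
Transfer-orbit speed at r₂: v_a = √[μ(2/r₂ − 1/a_t)] = 4.158 km/s.
Second burn Δv₂ = |v₂ − v_a| = 5.192 km/s.
Total Δv = Δv₁ + Δv₂ = 14.86 km/s.

Δv = 14.9 km/s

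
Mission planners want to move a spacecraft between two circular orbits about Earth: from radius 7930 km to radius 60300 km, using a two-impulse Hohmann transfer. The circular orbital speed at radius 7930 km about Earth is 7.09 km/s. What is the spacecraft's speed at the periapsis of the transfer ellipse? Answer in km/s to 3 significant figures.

From the circular-orbit relation v² = μ/r at r = 7930 km: μ = v²r = (7.09)² × 7930 = 3.98626×10^5 km³/s².
The Hohmann ellipse has a_t = (r₁ + r₂)/2 = 34115 km.
The periapsis of the transfer ellipse is at r = 7930 km.
Vis-viva: v = √[μ(2/r − 1/a_t)] = √[3.98626×10^5 × (2/7930 − 1/34115)] = 9.426 km/s.

v = 9.43 km/s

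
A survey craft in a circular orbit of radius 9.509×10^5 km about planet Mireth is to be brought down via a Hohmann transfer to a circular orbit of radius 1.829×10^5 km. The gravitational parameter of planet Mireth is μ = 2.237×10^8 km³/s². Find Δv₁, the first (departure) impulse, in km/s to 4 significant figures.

Δv₁ = 6.626 km/s

Transfer-ellipse semi-major axis a_t = (r₁ + r₂)/2 = (9.509×10^5 + 1.829×10^5)/2 = 5.669×10^5 km.
Circular speed at r = 9.509×10^5 km: v_c = √(μ/r) = 15.338 km/s.
Transfer-orbit speed at the same r (vis-viva, a = a_t): v_t = √[μ(2/r − 1/a_t)] = 8.7120 km/s.
Δv₁ = |v_t − v_c| = |8.7120 − 15.338| = 6.626 km/s.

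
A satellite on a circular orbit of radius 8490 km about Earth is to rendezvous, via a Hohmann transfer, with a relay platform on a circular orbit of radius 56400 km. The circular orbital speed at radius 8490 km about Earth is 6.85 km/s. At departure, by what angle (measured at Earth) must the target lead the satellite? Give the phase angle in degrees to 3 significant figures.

φ = 101°

From the circular-orbit relation v² = μ/r at r = 8490 km: μ = v²r = (6.85)² × 8490 = 3.98372×10^5 km³/s².
Semi-major axis of the transfer orbit: a_t = (8490 + 56400)/2 = 32445 km.
Transfer time t = π√(a_t³/μ) = 29090 s.
Target angular speed ω₂ = √(μ/r₂³) = 4.712×10^-5 rad/s.
Angle swept by the target during transfer: ω₂·t = 1.3707 rad = 78.54°.
Arrival is 180° from departure on the ellipse, so φ = 180° − 78.54° = 101°.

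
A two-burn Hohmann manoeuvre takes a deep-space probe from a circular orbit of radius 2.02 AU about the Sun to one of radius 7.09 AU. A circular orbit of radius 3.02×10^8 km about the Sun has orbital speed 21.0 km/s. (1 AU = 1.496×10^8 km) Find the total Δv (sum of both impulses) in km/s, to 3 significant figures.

Δv = 8.94 km/s

From the circular-orbit relation v² = μ/r at r = 3.02×10^8 km: μ = v²r = (21.0)² × 3.02×10^8 = 1.33182×10^11 km³/s².
In km: r₁ = 2.02 × 1.496×10^8 = 3.02192×10^8 km; r₂ = 7.09 × 1.496×10^8 = 1.060664×10^9 km.
Semi-major axis of the transfer orbit: a_t = (3.02192×10^8 + 1.060664×10^9)/2 = 6.81428×10^8 km.
At r₁ the circular-orbit speed is v₁ = √(μ/r₁) = 20.9933 km/s.
Transfer-orbit speed at r₁ (vis-viva equation): v_p = √[μ(2/r₁ − 1/a_t)] = 26.1915 km/s.
First burn Δv₁ = |v_p − v₁| = 5.1982 km/s.
Circular speed at r₂: v₂ = √(μ/r₂) = 11.2056 km/s.
Transfer-orbit speed at r₂: v_a = √[μ(2/r₂ − 1/a_t)] = 7.46217 km/s.
Second burn Δv₂ = |v₂ − v_a| = 3.7434 km/s.
Δv = Δv₁ + Δv₂ = 5.1982 + 3.7434 = 8.942 km/s.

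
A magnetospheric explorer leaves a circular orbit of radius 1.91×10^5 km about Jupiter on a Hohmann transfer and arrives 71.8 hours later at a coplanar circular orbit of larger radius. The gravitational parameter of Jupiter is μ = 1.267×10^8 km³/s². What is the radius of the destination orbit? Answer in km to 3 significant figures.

r₂ = 1.71×10^6 km

Transfer time t = 71.8 hours = 2.5848×10^5 s, and t = π√(a_t³/μ).
So a_t = (μ t²/π²)^(1/3) = (1.267×10^8 × (2.5848×10^5)² / π²)^(1/3) = 9.5012×10^5 km.
Since a_t = (r₁ + r₂)/2, r₂ = 2a_t − r₁ = 2×9.5012×10^5 − 1.910×10^5 = 1.70924×10^6 km.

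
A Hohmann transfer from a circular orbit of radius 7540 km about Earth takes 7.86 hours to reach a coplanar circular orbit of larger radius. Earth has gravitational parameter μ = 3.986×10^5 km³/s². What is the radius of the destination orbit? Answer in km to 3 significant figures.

Transfer time t = 7.86 hours = 28296 s, and t = π√(a_t³/μ).
So a_t = (μ t²/π²)^(1/3) = (3.986×10^5 × (28296)² / π²)^(1/3) = 31859 km.
Since a_t = (r₁ + r₂)/2, r₂ = 2a_t − r₁ = 2×31859 − 7540 = 56178 km.

r₂ = 56200 km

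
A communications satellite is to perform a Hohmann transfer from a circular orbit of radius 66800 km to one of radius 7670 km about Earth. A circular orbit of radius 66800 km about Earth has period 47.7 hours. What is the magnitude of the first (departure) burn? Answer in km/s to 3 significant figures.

Δv₁ = 1.33 km/s

From Kepler's third law T² = 4π²r³/μ at r = 66800 km, T = 47.7 hours = 47.7 × 3600 s = 1.7172×10^5 s: μ = 4π²r³/T² = 3.99068×10^5 km³/s².
Semi-major axis of the transfer orbit: a_t = (66800 + 7670)/2 = 37235 km.
Circular speed at r = 66800 km: v_c = √(μ/r) = 2.444 km/s.
Vis-viva on the transfer ellipse at r = 66800 km gives v_t = √[μ(2/r − 1/a_t)] = 1.109 km/s.
Δv₁ = |v_t − v_c| = |1.109 − 2.444| = 1.335 km/s.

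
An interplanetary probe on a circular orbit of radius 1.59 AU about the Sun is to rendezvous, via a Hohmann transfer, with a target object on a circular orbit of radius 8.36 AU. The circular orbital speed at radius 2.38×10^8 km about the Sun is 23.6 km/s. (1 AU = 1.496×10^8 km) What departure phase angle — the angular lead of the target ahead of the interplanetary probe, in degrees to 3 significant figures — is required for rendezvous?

From the circular-orbit relation v² = μ/r at r = 2.38×10^8 km: μ = v²r = (23.6)² × 2.38×10^8 = 1.32556×10^11 km³/s².
In km: r₁ = 1.59 × 1.496×10^8 = 2.37864×10^8 km; r₂ = 8.36 × 1.496×10^8 = 1.250656×10^9 km.
Semi-major axis of the transfer orbit: a_t = (2.37864×10^8 + 1.250656×10^9)/2 = 7.4426×10^8 km.
The half-period of the transfer ellipse is t = π√(a_t³/μ) = 1.752×10^8 s.
The target's mean motion on its circular orbit is ω₂ = √(μ/r₂³) = 8.232×10^-9 rad/s.
Angle swept by the target during transfer: ω₂·t = 1.4422 rad = 82.63°.
The interplanetary probe traverses 180° on the transfer ellipse, so the target must lead by 180° − 82.63° = 97.4°.

φ = 97.4°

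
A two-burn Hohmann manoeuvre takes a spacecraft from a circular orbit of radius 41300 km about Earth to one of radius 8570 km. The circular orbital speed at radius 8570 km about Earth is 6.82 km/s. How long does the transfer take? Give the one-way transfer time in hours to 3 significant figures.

From the circular-orbit relation v² = μ/r at r = 8570 km: μ = v²r = (6.82)² × 8570 = 3.98611×10^5 km³/s².
Transfer-ellipse semi-major axis a_t = (r₁ + r₂)/2 = (41300 + 8570)/2 = 24935 km.
By Kepler's third law the transfer-orbit period is T = 2π√(a_t³/μ), so t = T/2 = 19590 s.
Converting: 19590 s ÷ 3600 s/hour = 5.44 hours.

t = 5.44 hours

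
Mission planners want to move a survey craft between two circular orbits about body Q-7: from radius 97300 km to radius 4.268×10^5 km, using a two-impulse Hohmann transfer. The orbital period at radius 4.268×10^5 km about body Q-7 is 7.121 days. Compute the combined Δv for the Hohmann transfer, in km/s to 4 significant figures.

Δv = 4.224 km/s

From Kepler's third law T² = 4π²r³/μ at r = 4.268×10^5 km, T = 7.121 days = 7.121 × 86400 s = 6.152544×10^5 s: μ = 4π²r³/T² = 8.10818×10^6 km³/s².
Transfer-ellipse semi-major axis a_t = (r₁ + r₂)/2 = (97300 + 4.268×10^5)/2 = 2.6205×10^5 km.
Circular speed at r₁: v₁ = √(μ/r₁) = √(8.10818×10^6/97300) = 9.129 km/s.
Transfer-orbit speed at r₁ (vis-viva): v_p = √[μ(2/r₁ − 1/a_t)] = 11.65 km/s.
First burn Δv₁ = |v_p − v₁| = 2.521 km/s.
At r₂, v₂ = √(μ/r₂) = 4.359 km/s.
Transfer-orbit speed at r₂: v_a = √[μ(2/r₂ − 1/a_t)] = 2.656 km/s.
Second burn Δv₂ = |v₂ − v_a| = 1.703 km/s.
Δv = Δv₁ + Δv₂ = 2.521 + 1.703 = 4.224 km/s.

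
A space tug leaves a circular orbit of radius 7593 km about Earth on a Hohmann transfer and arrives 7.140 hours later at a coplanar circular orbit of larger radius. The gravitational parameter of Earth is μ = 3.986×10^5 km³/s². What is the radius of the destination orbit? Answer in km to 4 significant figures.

Transfer time t = 7.140 hours = 25704 s, and t = π√(a_t³/μ).
So a_t = (μ t²/π²)^(1/3) = (3.986×10^5 × (25704)² / π²)^(1/3) = 29882 km.
Since a_t = (r₁ + r₂)/2, r₂ = 2a_t − r₁ = 2×29882 − 7593 = 52171 km.

r₂ = 52170 km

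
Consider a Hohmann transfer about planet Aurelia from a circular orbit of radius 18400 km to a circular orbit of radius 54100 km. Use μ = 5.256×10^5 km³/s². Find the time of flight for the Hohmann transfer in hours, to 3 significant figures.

t = 8.31 hours

The Hohmann ellipse has a_t = (r₁ + r₂)/2 = 36250 km.
By Kepler's third law the transfer-orbit period is T = 2π√(a_t³/μ), so t = T/2 = 29910 s.
Converting: 29910 s ÷ 3600 s/hour = 8.31 hours.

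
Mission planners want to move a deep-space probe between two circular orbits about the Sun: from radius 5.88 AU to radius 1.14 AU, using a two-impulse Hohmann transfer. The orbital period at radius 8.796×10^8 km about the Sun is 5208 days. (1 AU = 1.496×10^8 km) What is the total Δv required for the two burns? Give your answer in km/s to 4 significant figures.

Δv = 13.49 km/s

From Kepler's third law T² = 4π²r³/μ at r = 8.796×10^8 km, T = 5208 days = 5208 × 86400 s = 4.499712×10^8 s: μ = 4π²r³/T² = 1.32692×10^11 km³/s².
In km: r₁ = 5.88 × 1.496×10^8 = 8.79648×10^8 km; r₂ = 1.14 × 1.496×10^8 = 1.70544×10^8 km.
Semi-major axis of the transfer orbit: a_t = (8.79648×10^8 + 1.70544×10^8)/2 = 5.25096×10^8 km.
Circular speed at r₁: v₁ = √(μ/r₁) = √(1.32692×10^11/8.79648×10^8) = 12.2820 km/s.
Transfer-orbit speed at r₁ (vis-viva equation): v_a = √[μ(2/r₁ − 1/a_t)] = 6.99951 km/s.
First burn Δv₁ = |v_a − v₁| = 5.282 km/s.
At r₂, v₂ = √(μ/r₂) = 27.894 km/s.
Transfer-orbit speed at r₂: v_p = √[μ(2/r₂ − 1/a_t)] = 36.103 km/s.
Second burn Δv₂ = |v₂ − v_p| = 8.209 km/s.
Δv = Δv₁ + Δv₂ = 5.282 + 8.209 = 13.49 km/s.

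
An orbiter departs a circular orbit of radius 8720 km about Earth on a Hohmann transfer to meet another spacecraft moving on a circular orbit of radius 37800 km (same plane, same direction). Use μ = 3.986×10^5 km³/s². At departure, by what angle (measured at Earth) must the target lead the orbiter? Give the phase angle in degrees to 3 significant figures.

Transfer-ellipse semi-major axis a_t = (r₁ + r₂)/2 = (8720 + 37800)/2 = 23260 km.
The half-period of the transfer ellipse is t = π√(a_t³/μ) = 17652.1 s.
The target's mean motion on its circular orbit is ω₂ = √(μ/r₂³) = 8.59075×10^-5 rad/s.
Angle swept by the target during transfer: ω₂·t = 1.51645 rad = 86.89°.
The orbiter traverses 180° on the transfer ellipse, so the target must lead by 180° − 86.89° = 93.1°.

φ = 93.1°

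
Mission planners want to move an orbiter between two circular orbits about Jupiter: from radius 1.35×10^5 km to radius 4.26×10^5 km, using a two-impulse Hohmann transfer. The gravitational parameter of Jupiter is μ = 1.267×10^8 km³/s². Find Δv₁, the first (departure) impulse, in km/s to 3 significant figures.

Semi-major axis of the transfer orbit: a_t = (1.350×10^5 + 4.260×10^5)/2 = 2.805×10^5 km.
Circular speed at r = 1.350×10^5 km: v_c = √(μ/r) = 30.63525 km/s.
Transfer-orbit speed at the same r (vis-viva, a = a_t): v_t = √[μ(2/r − 1/a_t)] = 37.75372 km/s.
Δv₁ = |v_t − v_c| = |37.75372 − 30.63525| = 7.118 km/s.

Δv₁ = 7.12 km/s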